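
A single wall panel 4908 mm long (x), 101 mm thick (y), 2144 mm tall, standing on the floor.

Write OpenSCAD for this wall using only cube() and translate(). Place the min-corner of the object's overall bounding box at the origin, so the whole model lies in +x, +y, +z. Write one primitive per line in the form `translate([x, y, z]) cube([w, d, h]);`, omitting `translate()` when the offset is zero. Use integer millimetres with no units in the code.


cube([4908, 101, 2144]);


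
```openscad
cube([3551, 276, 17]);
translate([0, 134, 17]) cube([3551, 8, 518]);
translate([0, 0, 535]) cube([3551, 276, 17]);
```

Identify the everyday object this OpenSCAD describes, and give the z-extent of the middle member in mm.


An I-beam. The web height is 518 mm.

Two wide flanges with a thin centred web — an I-beam. Overall 552 mm minus two 17 mm flanges gives a web of 552 − 2·17 = 518 mm.


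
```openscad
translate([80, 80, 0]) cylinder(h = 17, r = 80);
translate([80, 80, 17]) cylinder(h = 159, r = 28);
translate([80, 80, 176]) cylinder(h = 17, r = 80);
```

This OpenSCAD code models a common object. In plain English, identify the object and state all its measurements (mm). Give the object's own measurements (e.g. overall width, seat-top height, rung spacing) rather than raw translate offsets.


A spool: two coaxial disc flanges of radius 80 mm and thickness 17 mm, joined by a core cylinder of radius 28 mm and height 159 mm. The lower flange rests on z = 0 and the three cylinders share a vertical axis.


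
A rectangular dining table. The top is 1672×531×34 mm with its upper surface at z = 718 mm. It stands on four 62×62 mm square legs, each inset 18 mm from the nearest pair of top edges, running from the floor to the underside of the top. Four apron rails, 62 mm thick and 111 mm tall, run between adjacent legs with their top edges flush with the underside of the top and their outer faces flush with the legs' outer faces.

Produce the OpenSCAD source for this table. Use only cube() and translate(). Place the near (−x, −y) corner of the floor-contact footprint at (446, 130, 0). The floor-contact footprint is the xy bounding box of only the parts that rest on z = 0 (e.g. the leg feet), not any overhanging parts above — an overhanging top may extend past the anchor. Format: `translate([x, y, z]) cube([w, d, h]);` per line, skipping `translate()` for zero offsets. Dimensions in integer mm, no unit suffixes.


// leg_h = 718 - 34 = 684
// apron z = 684 - 111 = 573
translate([428, 112, 684]) cube([1672, 531, 34]);
translate([446, 130, 0]) cube([62, 62, 684]);
translate([2020, 130, 0]) cube([62, 62, 684]);
translate([446, 563, 0]) cube([62, 62, 684]);
translate([2020, 563, 0]) cube([62, 62, 684]);
translate([508, 130, 573]) cube([1512, 62, 111]);
translate([508, 563, 573]) cube([1512, 62, 111]);
translate([446, 192, 573]) cube([62, 371, 111]);
translate([2020, 192, 573]) cube([62, 371, 111]);


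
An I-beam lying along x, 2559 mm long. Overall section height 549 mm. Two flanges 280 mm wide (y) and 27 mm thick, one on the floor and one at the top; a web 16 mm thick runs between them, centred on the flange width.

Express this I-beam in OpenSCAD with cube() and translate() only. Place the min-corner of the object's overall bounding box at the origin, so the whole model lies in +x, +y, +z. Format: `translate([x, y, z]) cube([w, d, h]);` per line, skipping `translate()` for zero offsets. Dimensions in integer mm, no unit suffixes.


cube([2559, 280, 27]);
translate([0, 132, 27]) cube([2559, 16, 495]);
translate([0, 0, 522]) cube([2559, 280, 27]);


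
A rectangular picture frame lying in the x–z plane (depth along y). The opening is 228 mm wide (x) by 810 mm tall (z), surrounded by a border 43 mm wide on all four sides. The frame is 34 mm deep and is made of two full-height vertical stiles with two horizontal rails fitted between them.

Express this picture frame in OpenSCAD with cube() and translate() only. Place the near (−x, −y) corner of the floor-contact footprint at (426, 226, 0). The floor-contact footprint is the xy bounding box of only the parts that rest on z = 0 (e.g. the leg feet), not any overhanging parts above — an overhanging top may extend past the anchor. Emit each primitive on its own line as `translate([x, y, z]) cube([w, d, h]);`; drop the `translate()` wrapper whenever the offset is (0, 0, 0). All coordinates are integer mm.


translate([426, 226, 0]) cube([43, 34, 896]);
translate([697, 226, 0]) cube([43, 34, 896]);
translate([469, 226, 0]) cube([228, 34, 43]);
translate([469, 226, 853]) cube([228, 34, 43]);


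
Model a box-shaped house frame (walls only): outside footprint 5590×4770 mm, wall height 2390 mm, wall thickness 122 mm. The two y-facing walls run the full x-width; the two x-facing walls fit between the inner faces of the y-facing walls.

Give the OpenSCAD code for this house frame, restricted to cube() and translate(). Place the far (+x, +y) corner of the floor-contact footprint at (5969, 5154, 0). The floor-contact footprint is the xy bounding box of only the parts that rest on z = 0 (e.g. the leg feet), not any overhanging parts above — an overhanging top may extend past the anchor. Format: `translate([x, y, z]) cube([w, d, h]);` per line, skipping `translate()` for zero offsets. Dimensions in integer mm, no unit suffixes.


translate([379, 384, 0]) cube([5590, 122, 2390]);
translate([379, 5032, 0]) cube([5590, 122, 2390]);
translate([379, 506, 0]) cube([122, 4526, 2390]);
translate([5847, 506, 0]) cube([122, 4526, 2390]);


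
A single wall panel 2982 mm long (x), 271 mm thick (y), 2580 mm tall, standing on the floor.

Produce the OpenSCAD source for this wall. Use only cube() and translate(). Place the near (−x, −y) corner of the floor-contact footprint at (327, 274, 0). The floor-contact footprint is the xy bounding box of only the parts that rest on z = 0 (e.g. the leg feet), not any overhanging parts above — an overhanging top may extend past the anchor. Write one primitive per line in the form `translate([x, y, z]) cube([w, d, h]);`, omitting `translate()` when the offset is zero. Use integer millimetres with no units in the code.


translate([327, 274, 0]) cube([2982, 271, 2580]);


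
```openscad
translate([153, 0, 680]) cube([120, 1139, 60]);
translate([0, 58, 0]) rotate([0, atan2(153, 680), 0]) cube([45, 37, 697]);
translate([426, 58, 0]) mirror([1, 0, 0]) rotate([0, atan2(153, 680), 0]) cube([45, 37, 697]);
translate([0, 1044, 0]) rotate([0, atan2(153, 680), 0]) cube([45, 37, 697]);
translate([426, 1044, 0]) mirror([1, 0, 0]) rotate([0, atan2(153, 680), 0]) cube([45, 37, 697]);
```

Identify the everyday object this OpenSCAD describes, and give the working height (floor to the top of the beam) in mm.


A sawhorse. The overall height is 740 mm.

A beam across two mirrored pairs of raked legs — a sawhorse. The beam's underside is at z = 680 (matching the legs' vertical rise in atan2(153, 680)) and the beam is 60 mm tall, so its top is at 680 + 60 = 740 mm. The raked legs top out at the beam's underside, so that is the highest point.


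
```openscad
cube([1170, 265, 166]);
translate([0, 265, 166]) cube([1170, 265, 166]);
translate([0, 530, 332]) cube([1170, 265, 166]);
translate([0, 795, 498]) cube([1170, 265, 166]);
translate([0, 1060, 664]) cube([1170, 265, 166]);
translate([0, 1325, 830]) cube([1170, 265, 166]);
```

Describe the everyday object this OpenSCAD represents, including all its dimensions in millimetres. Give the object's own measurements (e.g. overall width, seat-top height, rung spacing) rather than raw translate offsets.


A straight staircase of 6 solid steps. Each step is 1170 mm wide (x), 265 mm deep (y, the going) and 166 mm tall (the rise). The first step rests on the floor; each subsequent step sits one going further in +y and one rise higher in +z, directly behind and above the previous step with no overlap.


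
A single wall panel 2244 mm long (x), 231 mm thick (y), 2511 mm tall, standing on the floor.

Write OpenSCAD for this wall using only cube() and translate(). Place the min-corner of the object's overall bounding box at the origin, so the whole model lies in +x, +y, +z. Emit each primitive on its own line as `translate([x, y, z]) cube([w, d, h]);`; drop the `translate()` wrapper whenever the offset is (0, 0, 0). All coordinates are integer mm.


cube([2244, 231, 2511]);


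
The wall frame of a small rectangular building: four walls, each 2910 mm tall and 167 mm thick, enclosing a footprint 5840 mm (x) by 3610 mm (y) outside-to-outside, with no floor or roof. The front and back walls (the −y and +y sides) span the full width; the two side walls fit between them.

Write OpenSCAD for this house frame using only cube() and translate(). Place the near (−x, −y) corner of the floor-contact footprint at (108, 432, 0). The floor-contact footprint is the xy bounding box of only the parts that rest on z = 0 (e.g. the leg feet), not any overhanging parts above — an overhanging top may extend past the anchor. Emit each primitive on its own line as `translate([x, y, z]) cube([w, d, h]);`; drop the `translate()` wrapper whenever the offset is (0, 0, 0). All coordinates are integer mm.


translate([108, 432, 0]) cube([5840, 167, 2910]);
translate([108, 3875, 0]) cube([5840, 167, 2910]);
translate([108, 599, 0]) cube([167, 3276, 2910]);
translate([5781, 599, 0]) cube([167, 3276, 2910]);


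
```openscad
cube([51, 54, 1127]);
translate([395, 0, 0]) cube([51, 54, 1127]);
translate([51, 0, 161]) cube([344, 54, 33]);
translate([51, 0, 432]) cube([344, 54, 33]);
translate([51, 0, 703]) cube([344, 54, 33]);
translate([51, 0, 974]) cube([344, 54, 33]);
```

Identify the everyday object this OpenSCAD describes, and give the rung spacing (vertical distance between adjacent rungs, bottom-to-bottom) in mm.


A ladder. The rung spacing is 271 mm.

Two tall 51×54 posts with 4 short bars between them — a ladder. Adjacent rungs sit at z = 161 and z = 432, so the spacing is 432 − 161 = 271 mm.


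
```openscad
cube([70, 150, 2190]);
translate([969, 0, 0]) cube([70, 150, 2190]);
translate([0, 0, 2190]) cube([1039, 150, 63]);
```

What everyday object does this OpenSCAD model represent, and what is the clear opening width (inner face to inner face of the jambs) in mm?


A door frame. The clear opening width is 899 mm.

Two 2190 mm tall posts with a header on top — a door frame. The left jamb is 70 mm wide at x = 0; the right jamb starts at x = 969. The clear opening is 969 − 70 = 899 mm.


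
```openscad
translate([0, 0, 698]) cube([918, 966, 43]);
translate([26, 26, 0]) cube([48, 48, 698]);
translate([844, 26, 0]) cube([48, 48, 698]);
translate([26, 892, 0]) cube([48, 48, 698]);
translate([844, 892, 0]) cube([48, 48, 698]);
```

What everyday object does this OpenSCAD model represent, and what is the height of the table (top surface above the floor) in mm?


A table. The table height is 741 mm.

A 918×966×43 slab sits at z = 698 on four 48 mm square posts — a table. The top surface is at 698 + 43 = 741 mm.


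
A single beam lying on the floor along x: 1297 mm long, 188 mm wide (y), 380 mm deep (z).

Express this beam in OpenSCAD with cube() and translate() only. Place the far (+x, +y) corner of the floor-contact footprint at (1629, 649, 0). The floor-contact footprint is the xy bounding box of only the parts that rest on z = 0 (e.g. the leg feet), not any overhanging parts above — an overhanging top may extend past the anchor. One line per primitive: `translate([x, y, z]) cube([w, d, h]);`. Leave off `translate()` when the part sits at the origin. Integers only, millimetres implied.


translate([332, 461, 0]) cube([1297, 188, 380]);


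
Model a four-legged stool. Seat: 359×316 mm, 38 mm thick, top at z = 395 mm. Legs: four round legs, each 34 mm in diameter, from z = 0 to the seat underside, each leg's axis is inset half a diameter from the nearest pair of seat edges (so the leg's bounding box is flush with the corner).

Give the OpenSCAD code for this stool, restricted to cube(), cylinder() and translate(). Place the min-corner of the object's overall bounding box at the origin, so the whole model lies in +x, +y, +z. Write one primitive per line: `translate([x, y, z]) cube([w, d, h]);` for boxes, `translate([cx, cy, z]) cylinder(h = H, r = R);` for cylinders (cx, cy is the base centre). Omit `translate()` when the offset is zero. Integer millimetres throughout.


translate([0, 0, 357]) cube([359, 316, 38]);
translate([17, 17, 0]) cylinder(h = 357, r = 17);
translate([342, 17, 0]) cylinder(h = 357, r = 17);
translate([17, 299, 0]) cylinder(h = 357, r = 17);
translate([342, 299, 0]) cylinder(h = 357, r = 17);


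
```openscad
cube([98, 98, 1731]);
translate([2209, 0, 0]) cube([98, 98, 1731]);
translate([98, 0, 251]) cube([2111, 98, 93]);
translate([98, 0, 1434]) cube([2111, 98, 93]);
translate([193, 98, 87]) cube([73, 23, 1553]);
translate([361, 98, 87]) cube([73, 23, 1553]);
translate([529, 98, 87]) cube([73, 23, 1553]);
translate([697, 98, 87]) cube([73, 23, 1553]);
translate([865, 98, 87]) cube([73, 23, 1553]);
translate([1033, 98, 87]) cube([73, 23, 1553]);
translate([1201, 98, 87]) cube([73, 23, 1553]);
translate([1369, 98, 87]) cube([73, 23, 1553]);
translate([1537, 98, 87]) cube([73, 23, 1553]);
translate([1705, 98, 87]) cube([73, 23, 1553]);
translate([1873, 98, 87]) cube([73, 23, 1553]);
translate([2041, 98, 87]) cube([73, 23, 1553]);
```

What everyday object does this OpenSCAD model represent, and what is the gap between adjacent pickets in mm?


A fence section. The picket gap is 95 mm.

Two posts, two rails, 12 pickets — a fence section. Span 2111 mm holds 12 pickets of 73 mm with 13 equal gaps: ⌊(2111 − 12·73) / 13⌋ = 95 mm.


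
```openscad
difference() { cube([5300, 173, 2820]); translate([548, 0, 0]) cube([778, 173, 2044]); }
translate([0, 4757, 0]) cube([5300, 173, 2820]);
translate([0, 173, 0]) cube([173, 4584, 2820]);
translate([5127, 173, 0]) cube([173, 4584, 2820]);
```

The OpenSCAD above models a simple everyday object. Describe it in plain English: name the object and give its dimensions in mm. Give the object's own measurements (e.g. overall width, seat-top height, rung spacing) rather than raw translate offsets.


A single room: four walls, each 2820 mm tall and 173 mm thick, enclosing an outside footprint 5300×4930 mm (x × y), no floor or roof. The front and back walls (−y and +y sides) run the full x-width; the side walls fit between their inner faces. A door opening 778 mm wide and 2044 mm tall is cut through the front wall from the floor up, its −x edge 548 mm from the wall's −x end.


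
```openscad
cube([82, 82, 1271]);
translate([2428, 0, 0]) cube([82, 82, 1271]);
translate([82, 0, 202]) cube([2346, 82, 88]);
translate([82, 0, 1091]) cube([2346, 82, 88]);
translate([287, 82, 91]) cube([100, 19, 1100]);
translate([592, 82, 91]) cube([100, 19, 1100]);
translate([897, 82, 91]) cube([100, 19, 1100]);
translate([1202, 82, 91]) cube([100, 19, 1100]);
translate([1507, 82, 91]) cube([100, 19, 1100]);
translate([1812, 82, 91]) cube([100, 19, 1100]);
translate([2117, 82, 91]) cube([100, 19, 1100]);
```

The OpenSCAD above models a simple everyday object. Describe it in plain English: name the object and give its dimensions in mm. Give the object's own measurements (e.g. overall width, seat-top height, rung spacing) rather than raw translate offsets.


A fence section. Two 82×82 mm posts, 1271 mm tall, stand on the floor with a clear span of 2346 mm between their inner faces. Two horizontal rails of 82×88 mm section span the gap between the posts with their undersides at z = 202 mm and z = 1091 mm, flush with the posts' −y face. 7 pickets, each 100 mm wide, 19 mm thick and 1100 mm tall, are fixed to the +y face of the rails with their bottoms at z = 91 mm, spaced across the span with a 205 mm gap after the −x post and between neighbouring pickets, with 211 mm left before the +x post.


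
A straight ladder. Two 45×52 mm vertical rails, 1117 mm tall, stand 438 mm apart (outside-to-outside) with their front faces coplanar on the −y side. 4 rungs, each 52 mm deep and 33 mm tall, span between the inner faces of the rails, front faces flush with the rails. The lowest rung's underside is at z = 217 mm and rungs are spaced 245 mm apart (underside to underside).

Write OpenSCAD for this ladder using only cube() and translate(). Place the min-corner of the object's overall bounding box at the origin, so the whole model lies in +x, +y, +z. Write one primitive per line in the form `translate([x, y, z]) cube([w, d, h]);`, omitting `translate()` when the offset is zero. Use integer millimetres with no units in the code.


// rung span = 438 - 2*45 = 348
// rung[k] z = 217 + k*245
cube([45, 52, 1117]);
translate([393, 0, 0]) cube([45, 52, 1117]);
translate([45, 0, 217]) cube([348, 52, 33]);
translate([45, 0, 462]) cube([348, 52, 33]);
translate([45, 0, 707]) cube([348, 52, 33]);
translate([45, 0, 952]) cube([348, 52, 33]);


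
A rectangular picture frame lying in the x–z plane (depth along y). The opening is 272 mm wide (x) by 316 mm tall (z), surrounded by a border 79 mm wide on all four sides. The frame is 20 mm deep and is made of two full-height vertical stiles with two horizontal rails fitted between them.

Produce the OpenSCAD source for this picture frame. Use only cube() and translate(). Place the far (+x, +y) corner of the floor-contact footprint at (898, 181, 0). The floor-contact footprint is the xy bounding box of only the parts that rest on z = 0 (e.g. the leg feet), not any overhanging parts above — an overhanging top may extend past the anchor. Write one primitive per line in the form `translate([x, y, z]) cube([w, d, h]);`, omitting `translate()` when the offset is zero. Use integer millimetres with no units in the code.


translate([468, 161, 0]) cube([79, 20, 474]);
translate([819, 161, 0]) cube([79, 20, 474]);
translate([547, 161, 0]) cube([272, 20, 79]);
translate([547, 161, 395]) cube([272, 20, 79]);


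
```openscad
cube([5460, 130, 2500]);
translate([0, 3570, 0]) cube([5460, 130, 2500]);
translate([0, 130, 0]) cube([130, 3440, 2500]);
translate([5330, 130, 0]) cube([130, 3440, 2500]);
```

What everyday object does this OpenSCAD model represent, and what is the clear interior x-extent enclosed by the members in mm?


A house (or room) frame. The interior width is 5200 mm.

Four 2500 mm walls enclosing a rectangle with no floor or roof — a room or house frame. Outside width is 5460 mm and wall thickness is 130 mm, so the interior width is 5460 − 2 × 130 = 5200 mm.


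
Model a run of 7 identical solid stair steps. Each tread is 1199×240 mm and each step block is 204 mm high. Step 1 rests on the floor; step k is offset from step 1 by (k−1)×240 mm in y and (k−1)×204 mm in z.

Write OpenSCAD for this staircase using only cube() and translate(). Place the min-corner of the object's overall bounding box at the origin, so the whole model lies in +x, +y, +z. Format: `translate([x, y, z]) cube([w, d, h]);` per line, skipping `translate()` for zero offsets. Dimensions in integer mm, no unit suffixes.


cube([1199, 240, 204]);
translate([0, 240, 204]) cube([1199, 240, 204]);
translate([0, 480, 408]) cube([1199, 240, 204]);
translate([0, 720, 612]) cube([1199, 240, 204]);
translate([0, 960, 816]) cube([1199, 240, 204]);
translate([0, 1200, 1020]) cube([1199, 240, 204]);
translate([0, 1440, 1224]) cube([1199, 240, 204]);


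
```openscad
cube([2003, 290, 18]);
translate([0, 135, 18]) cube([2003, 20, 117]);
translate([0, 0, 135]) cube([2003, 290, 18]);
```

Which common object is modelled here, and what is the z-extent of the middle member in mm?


An I-beam. The web height is 117 mm.

Two wide flanges with a thin centred web — an I-beam. Overall 153 mm minus two 18 mm flanges gives a web of 153 − 2·18 = 117 mm.


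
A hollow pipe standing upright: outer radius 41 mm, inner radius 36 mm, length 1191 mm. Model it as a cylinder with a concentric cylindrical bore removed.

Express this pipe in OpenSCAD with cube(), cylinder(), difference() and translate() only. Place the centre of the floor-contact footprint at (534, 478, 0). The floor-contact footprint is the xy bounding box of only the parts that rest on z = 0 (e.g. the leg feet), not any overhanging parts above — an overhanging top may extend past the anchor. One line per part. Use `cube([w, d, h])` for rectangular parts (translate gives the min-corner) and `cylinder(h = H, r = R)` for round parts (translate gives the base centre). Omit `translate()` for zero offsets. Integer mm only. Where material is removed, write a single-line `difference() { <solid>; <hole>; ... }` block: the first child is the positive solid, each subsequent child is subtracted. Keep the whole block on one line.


difference() { translate([534, 478, 0]) cylinder(h = 1191, r = 41); translate([534, 478, 0]) cylinder(h = 1191, r = 36); }


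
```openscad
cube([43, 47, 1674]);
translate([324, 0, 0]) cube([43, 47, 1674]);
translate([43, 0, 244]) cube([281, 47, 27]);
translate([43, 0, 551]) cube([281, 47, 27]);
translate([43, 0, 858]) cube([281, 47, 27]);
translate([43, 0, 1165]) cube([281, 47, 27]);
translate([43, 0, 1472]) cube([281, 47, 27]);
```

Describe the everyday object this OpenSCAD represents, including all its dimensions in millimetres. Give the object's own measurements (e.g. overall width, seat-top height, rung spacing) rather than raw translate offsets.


A straight ladder. Two 43×47 mm vertical rails, 1674 mm tall, stand 367 mm apart (outside-to-outside) with their front faces coplanar on the −y side. 5 rungs, each 47 mm deep and 27 mm tall, span between the inner faces of the rails, front faces flush with the rails. The lowest rung's underside is at z = 244 mm and rungs are spaced 307 mm apart (underside to underside).


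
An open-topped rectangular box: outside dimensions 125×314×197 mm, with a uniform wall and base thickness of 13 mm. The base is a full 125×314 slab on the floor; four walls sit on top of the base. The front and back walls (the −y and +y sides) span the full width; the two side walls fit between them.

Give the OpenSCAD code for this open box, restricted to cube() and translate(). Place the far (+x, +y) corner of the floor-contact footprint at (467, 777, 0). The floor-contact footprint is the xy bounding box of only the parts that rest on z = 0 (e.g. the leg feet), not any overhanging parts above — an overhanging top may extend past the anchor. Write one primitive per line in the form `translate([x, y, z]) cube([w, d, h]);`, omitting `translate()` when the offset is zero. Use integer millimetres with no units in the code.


translate([342, 463, 0]) cube([125, 314, 13]);
translate([342, 463, 13]) cube([125, 13, 184]);
translate([342, 764, 13]) cube([125, 13, 184]);
translate([342, 476, 13]) cube([13, 288, 184]);
translate([454, 476, 13]) cube([13, 288, 184]);


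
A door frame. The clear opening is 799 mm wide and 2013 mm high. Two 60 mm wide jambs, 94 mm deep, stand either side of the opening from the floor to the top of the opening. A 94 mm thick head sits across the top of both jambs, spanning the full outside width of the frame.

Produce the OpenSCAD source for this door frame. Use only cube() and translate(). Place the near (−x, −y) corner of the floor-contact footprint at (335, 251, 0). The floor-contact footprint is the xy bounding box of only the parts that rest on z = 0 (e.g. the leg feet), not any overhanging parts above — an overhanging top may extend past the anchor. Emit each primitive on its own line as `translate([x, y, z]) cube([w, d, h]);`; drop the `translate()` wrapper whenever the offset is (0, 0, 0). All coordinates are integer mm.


translate([335, 251, 0]) cube([60, 94, 2013]);
translate([1194, 251, 0]) cube([60, 94, 2013]);
translate([335, 251, 2013]) cube([919, 94, 94]);


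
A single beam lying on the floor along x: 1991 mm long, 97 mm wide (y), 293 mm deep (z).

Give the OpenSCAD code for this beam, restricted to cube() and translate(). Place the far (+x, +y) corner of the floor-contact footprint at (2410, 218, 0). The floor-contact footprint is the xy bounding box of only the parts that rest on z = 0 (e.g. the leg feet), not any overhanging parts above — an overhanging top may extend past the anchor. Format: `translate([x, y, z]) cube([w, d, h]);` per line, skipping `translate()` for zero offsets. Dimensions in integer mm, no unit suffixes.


translate([419, 121, 0]) cube([1991, 97, 293]);


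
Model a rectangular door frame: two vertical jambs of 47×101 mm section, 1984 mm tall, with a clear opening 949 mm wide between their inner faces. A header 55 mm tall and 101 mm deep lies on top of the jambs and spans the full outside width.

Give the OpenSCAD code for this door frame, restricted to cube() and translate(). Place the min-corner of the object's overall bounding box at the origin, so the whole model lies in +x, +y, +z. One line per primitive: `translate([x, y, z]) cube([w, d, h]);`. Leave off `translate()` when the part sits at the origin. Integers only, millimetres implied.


cube([47, 101, 1984]);
translate([996, 0, 0]) cube([47, 101, 1984]);
translate([0, 0, 1984]) cube([1043, 101, 55]);


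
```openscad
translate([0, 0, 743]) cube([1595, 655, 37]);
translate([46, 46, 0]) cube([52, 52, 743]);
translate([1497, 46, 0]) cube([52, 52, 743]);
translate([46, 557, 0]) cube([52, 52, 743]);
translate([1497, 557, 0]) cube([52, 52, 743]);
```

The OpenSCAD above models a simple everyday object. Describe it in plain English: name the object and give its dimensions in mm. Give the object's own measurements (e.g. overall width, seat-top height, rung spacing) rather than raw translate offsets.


A table: top 1595 mm (x) × 655 mm (y), 37 mm thick, upper face at z = 780 mm, on four 52×52 mm square legs, each inset 46 mm from the nearest pair of top edges from z = 0 to the bottom of the top.


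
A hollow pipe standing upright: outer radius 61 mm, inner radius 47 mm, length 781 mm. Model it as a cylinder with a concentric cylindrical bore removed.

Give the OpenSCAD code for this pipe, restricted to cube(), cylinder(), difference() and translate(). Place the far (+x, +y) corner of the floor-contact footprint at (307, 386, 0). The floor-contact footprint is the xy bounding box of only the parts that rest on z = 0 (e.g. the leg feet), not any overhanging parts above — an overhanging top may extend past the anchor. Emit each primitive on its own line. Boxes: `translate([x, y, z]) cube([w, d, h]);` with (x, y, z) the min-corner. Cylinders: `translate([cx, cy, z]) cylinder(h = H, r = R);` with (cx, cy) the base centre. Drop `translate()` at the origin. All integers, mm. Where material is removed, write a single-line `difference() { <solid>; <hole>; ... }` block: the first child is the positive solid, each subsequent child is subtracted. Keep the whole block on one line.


difference() { translate([246, 325, 0]) cylinder(h = 781, r = 61); translate([246, 325, 0]) cylinder(h = 781, r = 47); }


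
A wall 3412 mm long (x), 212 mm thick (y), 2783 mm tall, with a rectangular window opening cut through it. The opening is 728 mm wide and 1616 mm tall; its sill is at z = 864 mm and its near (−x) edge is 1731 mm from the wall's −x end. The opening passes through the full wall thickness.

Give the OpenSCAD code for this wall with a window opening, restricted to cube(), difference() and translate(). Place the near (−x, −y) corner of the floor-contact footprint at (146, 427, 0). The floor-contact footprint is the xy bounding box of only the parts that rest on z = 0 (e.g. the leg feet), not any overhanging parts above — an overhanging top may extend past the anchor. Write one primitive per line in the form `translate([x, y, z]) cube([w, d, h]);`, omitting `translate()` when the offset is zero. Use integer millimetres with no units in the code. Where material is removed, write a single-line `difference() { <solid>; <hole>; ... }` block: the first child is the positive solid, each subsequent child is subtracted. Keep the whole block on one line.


difference() { translate([146, 427, 0]) cube([3412, 212, 2783]); translate([1877, 427, 864]) cube([728, 212, 1616]); }


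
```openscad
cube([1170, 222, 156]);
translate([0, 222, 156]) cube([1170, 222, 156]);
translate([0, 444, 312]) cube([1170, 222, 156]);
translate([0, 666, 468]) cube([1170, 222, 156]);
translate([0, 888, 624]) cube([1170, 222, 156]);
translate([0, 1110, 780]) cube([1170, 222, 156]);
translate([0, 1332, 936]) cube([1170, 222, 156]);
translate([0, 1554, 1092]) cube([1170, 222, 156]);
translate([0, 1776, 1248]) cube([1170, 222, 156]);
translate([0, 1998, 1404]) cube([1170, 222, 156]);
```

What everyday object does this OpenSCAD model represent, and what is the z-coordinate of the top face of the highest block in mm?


A staircase. The total rise is 1560 mm.

10 identical blocks, each offset up and back from the previous — a staircase. Each step is 156 mm tall and there are 10 of them, so the total rise is 10 × 156 = 1560 mm.


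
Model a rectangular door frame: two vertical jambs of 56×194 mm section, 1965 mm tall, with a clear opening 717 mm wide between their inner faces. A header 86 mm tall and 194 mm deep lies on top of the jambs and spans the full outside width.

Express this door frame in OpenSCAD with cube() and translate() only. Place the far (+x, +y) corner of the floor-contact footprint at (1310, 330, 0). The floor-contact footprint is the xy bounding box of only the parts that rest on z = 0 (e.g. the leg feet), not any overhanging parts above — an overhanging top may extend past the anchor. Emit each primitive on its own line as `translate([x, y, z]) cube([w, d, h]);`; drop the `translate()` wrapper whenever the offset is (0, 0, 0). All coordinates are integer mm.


translate([481, 136, 0]) cube([56, 194, 1965]);
translate([1254, 136, 0]) cube([56, 194, 1965]);
translate([481, 136, 1965]) cube([829, 194, 86]);


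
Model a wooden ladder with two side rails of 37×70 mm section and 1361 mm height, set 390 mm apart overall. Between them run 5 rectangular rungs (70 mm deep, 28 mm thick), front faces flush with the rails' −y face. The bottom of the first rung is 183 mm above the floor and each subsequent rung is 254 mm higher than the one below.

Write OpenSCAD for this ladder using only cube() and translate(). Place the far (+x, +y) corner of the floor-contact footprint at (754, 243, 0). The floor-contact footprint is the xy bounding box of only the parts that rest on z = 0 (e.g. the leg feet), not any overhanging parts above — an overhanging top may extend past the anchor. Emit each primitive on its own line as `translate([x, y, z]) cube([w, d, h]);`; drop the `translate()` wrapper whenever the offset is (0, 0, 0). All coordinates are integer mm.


translate([364, 173, 0]) cube([37, 70, 1361]);
translate([717, 173, 0]) cube([37, 70, 1361]);
translate([401, 173, 183]) cube([316, 70, 28]);
translate([401, 173, 437]) cube([316, 70, 28]);
translate([401, 173, 691]) cube([316, 70, 28]);
translate([401, 173, 945]) cube([316, 70, 28]);
translate([401, 173, 1199]) cube([316, 70, 28]);


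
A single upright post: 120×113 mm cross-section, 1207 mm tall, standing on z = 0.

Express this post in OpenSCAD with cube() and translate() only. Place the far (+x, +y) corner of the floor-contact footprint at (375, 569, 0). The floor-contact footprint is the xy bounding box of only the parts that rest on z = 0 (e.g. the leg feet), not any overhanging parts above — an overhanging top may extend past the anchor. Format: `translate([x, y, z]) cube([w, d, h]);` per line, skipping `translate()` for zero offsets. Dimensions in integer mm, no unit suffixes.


translate([255, 456, 0]) cube([120, 113, 1207]);


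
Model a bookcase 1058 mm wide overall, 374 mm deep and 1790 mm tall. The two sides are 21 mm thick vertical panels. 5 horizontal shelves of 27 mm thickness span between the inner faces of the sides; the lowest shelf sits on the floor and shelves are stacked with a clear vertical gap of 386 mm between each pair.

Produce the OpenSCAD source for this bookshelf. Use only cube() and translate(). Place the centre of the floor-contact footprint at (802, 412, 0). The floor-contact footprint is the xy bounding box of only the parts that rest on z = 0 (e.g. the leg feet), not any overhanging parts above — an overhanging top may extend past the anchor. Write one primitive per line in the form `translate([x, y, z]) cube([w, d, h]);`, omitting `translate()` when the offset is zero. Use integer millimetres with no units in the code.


translate([273, 225, 0]) cube([21, 374, 1790]);
translate([1310, 225, 0]) cube([21, 374, 1790]);
translate([294, 225, 0]) cube([1016, 374, 27]);
translate([294, 225, 413]) cube([1016, 374, 27]);
translate([294, 225, 826]) cube([1016, 374, 27]);
translate([294, 225, 1239]) cube([1016, 374, 27]);
translate([294, 225, 1652]) cube([1016, 374, 27]);


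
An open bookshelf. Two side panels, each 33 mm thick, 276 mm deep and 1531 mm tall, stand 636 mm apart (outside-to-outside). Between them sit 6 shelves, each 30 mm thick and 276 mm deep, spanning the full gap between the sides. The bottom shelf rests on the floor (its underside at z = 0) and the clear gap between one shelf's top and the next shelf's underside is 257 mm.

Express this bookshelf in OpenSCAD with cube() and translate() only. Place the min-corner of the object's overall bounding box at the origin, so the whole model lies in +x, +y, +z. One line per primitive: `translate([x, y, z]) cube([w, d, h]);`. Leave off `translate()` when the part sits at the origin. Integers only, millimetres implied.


cube([33, 276, 1531]);
translate([603, 0, 0]) cube([33, 276, 1531]);
translate([33, 0, 0]) cube([570, 276, 30]);
translate([33, 0, 287]) cube([570, 276, 30]);
translate([33, 0, 574]) cube([570, 276, 30]);
translate([33, 0, 861]) cube([570, 276, 30]);
translate([33, 0, 1148]) cube([570, 276, 30]);
translate([33, 0, 1435]) cube([570, 276, 30]);


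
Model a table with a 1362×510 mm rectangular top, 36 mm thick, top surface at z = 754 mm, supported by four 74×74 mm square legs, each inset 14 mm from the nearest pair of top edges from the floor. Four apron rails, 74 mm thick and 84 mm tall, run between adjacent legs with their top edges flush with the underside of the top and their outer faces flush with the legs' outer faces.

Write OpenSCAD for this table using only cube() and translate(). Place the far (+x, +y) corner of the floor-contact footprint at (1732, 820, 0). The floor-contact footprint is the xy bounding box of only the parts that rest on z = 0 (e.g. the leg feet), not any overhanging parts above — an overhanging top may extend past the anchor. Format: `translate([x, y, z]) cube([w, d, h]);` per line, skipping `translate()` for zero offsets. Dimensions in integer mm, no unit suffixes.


translate([384, 324, 718]) cube([1362, 510, 36]);
translate([398, 338, 0]) cube([74, 74, 718]);
translate([1658, 338, 0]) cube([74, 74, 718]);
translate([398, 746, 0]) cube([74, 74, 718]);
translate([1658, 746, 0]) cube([74, 74, 718]);
translate([472, 338, 634]) cube([1186, 74, 84]);
translate([472, 746, 634]) cube([1186, 74, 84]);
translate([398, 412, 634]) cube([74, 334, 84]);
translate([1658, 412, 634]) cube([74, 334, 84]);


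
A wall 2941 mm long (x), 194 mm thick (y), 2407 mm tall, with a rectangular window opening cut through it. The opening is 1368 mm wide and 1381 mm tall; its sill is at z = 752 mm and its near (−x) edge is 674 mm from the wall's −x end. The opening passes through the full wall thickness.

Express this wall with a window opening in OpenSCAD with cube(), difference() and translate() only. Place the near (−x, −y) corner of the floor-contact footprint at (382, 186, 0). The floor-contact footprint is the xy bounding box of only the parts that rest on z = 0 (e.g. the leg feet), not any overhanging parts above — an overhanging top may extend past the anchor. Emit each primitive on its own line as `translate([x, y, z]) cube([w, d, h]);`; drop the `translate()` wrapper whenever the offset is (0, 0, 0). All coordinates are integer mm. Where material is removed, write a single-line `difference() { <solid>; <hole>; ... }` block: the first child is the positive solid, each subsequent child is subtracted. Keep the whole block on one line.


difference() { translate([382, 186, 0]) cube([2941, 194, 2407]); translate([1056, 186, 752]) cube([1368, 194, 1381]); }


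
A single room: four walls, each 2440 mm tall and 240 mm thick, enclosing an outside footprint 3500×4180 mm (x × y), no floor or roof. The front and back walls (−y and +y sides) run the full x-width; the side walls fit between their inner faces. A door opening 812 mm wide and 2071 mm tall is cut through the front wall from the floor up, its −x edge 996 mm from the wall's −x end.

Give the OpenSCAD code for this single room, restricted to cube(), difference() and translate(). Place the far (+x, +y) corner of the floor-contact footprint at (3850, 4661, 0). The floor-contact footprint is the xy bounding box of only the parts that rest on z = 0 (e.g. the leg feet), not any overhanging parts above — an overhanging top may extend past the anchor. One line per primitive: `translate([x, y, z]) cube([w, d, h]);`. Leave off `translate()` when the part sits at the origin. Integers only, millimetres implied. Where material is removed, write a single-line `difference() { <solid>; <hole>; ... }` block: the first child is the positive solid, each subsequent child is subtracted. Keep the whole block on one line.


difference() { translate([350, 481, 0]) cube([3500, 240, 2440]); translate([1346, 481, 0]) cube([812, 240, 2071]); }
translate([350, 4421, 0]) cube([3500, 240, 2440]);
translate([350, 721, 0]) cube([240, 3700, 2440]);
translate([3610, 721, 0]) cube([240, 3700, 2440]);


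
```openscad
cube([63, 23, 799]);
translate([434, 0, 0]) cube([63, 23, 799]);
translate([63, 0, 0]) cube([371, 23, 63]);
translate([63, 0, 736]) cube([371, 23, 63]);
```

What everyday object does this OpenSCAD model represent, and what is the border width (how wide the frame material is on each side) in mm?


A picture frame. The border width is 63 mm.

Four thin pieces enclosing a rectangular opening — a picture frame. The two full-height stiles are 799 mm tall; the top rail sits at z = 736 and is 63 mm tall, so the border above the opening is 799 − 736 = 63 mm, matching the stile x-width.


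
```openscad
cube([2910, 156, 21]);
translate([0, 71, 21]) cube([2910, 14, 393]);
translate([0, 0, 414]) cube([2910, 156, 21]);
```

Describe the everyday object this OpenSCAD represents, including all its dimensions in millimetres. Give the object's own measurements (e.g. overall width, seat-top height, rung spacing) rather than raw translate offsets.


An I-beam lying along x, 2910 mm long. Overall section height 435 mm. Two flanges 156 mm wide (y) and 21 mm thick, one on the floor and one at the top; a web 14 mm thick runs between them, centred on the flange width.


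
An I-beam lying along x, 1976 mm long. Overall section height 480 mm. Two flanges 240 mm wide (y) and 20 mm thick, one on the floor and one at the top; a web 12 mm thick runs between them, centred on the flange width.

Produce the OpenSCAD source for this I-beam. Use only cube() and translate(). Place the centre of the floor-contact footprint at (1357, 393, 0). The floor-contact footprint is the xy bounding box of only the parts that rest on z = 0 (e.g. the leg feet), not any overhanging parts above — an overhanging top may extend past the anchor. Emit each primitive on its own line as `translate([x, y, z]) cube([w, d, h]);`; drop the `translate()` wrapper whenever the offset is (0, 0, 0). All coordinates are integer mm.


translate([369, 273, 0]) cube([1976, 240, 20]);
translate([369, 387, 20]) cube([1976, 12, 440]);
translate([369, 273, 460]) cube([1976, 240, 20]);


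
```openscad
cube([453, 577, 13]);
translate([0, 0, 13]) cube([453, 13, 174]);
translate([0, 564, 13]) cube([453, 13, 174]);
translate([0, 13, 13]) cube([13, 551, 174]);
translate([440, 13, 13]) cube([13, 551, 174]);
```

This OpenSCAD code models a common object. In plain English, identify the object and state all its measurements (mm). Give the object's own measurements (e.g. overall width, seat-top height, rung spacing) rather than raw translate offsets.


An open-topped rectangular box: outside dimensions 453×577×187 mm, with a uniform wall and base thickness of 13 mm. The base is a full 453×577 slab on the floor; four walls sit on top of the base. The front and back walls (the −y and +y sides) span the full width; the two side walls fit between them.
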